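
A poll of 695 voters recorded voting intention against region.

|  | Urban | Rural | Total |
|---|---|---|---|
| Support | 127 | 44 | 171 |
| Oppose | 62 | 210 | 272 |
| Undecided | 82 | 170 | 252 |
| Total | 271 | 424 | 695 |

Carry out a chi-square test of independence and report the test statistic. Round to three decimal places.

Grand total N = 695.
Expected counts (row total × column total / N):
  Support, Urban: 171×271/695 = 66.6777
  Support, Rural: 171×424/695 = 104.3223
  Oppose, Urban: 272×271/695 = 106.0604
  Oppose, Rural: 272×424/695 = 165.9396
  Undecided, Urban: 252×271/695 = 98.2619
  Undecided, Rural: 252×424/695 = 153.7381
Contributions (O − E)²/E:
  (127 − 66.6777)²/66.6777 = 54.5727
  (44 − 104.3223)²/104.3223 = 34.8802
  (62 − 106.0604)²/106.0604 = 18.3039
  (210 − 165.9396)²/165.9396 = 11.6989
  (82 − 98.2619)²/98.2619 = 2.6913
  (170 − 153.7381)²/153.7381 = 1.7201
χ² = 54.5727 + 34.8802 + 18.3039 + 11.6989 + 2.6913 + 1.7201 = 123.867

123.867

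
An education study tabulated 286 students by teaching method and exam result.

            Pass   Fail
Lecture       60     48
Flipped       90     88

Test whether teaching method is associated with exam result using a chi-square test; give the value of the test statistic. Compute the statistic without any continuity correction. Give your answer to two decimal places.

Row totals: 108, 178. Column totals: 150, 136. Grand total N = 286.
Expected counts (row total × column total / N):
  Lecture, Pass: 108×150/286 = 56.643
  Lecture, Fail: 108×136/286 = 51.357
  Flipped, Pass: 178×150/286 = 93.357
  Flipped, Fail: 178×136/286 = 84.643
Contributions (O − E)²/E:
  (60 − 56.643)²/56.643 = 0.1990
  (48 − 51.357)²/51.357 = 0.2194
  (90 − 93.357)²/93.357 = 0.1207
  (88 − 84.643)²/84.643 = 0.1331
χ² = 0.1990 + 0.2194 + 0.1207 + 0.1331 = 0.67

0.67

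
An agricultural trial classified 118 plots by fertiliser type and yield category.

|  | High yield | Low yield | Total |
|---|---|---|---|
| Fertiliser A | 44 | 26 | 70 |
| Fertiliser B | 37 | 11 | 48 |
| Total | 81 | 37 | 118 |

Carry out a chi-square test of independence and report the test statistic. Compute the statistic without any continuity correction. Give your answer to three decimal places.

Grand total N = 118.
Expected counts (row total × column total / N):
  Fertiliser A, High yield: 70×81/118 = 48.05085
  Fertiliser A, Low yield: 70×37/118 = 21.94915
  Fertiliser B, High yield: 48×81/118 = 32.94915
  Fertiliser B, Low yield: 48×37/118 = 15.05085
Contributions (O − E)²/E:
  (44 − 48.05085)²/48.05085 = 0.3415
  (26 − 21.94915)²/21.94915 = 0.7476
  (37 − 32.94915)²/32.94915 = 0.4980
  (11 − 15.05085)²/15.05085 = 1.0903
χ² = 0.3415 + 0.7476 + 0.4980 + 1.0903 = 2.677

2.677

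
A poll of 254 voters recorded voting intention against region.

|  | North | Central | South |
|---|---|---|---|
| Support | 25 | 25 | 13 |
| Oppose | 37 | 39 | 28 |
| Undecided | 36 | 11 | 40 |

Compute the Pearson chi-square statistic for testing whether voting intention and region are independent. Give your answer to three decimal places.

Row totals: 63, 104, 87. Column totals: 98, 75, 81. Grand total N = 254.
Expected counts (row total × column total / N):
  Support, North: 63×98/254 = 24.3071
  Support, Central: 63×75/254 = 18.6024
  Support, South: 63×81/254 = 20.0906
  Oppose, North: 104×98/254 = 40.1260
  Oppose, Central: 104×75/254 = 30.7087
  Oppose, South: 104×81/254 = 33.1654
  Undecided, North: 87×98/254 = 33.5669
  Undecided, Central: 87×75/254 = 25.6890
  Undecided, South: 87×81/254 = 27.7441
Contributions (O − E)²/E:
  (25 − 24.3071)²/24.3071 = 0.0198
  (25 − 18.6024)²/18.6024 = 2.2002
  (13 − 20.0906)²/20.0906 = 2.5025
  (37 − 40.1260)²/40.1260 = 0.2435
  (39 − 30.7087)²/30.7087 = 2.2386
  (28 − 33.1654)²/33.1654 = 0.8045
  (36 − 33.5669)²/33.5669 = 0.1764
  (11 − 25.6890)²/25.6890 = 8.3992
  (40 − 27.7441)²/27.7441 = 5.4140
χ² = 0.0198 + 2.2002 + 2.5025 + 0.2435 + 2.2386 + 0.8045 + 0.1764 + 8.3992 + 5.4140 = 21.999

21.999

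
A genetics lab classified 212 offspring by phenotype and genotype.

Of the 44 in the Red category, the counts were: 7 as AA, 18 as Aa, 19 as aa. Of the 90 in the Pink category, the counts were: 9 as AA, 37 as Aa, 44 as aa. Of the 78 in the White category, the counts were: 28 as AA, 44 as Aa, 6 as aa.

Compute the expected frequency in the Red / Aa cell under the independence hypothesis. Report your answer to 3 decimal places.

Row total (Red) = 44; column total (Aa) = 99; grand total N = 212.
Expected count = (row total × column total) / N = 44 × 99 / 212 = 20.547.

20.547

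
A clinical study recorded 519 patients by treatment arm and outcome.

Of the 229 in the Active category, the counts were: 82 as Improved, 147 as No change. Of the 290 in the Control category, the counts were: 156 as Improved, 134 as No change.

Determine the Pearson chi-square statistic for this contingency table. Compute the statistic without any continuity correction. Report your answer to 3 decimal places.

16.671

Row totals: 229, 290. Column totals: 238, 281. Grand total N = 519.
Expected counts (row total × column total / N):
  Active, Improved: 229×238/519 = 105.0135
  Active, No change: 229×281/519 = 123.9865
  Control, Improved: 290×238/519 = 132.9865
  Control, No change: 290×281/519 = 157.0135
Contributions (O − E)²/E:
  (82 − 105.0135)²/105.0135 = 5.0434
  (147 − 123.9865)²/123.9865 = 4.2716
  (156 − 132.9865)²/132.9865 = 3.9825
  (134 − 157.0135)²/157.0135 = 3.3731
χ² = 5.0434 + 4.2716 + 3.9825 + 3.3731 = 16.671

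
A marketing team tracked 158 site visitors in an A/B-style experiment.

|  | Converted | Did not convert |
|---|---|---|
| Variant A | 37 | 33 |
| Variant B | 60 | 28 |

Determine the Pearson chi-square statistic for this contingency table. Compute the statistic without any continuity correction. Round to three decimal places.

3.863

Row totals: 70, 88. Column totals: 97, 61. Grand total N = 158.
Expected counts (row total × column total / N):
  Variant A, Converted: 70×97/158 = 42.9747
  Variant A, Did not convert: 70×61/158 = 27.0253
  Variant B, Converted: 88×97/158 = 54.0253
  Variant B, Did not convert: 88×61/158 = 33.9747
Contributions (O − E)²/E:
  (37 − 42.9747)²/42.9747 = 0.8307
  (33 − 27.0253)²/27.0253 = 1.3209
  (60 − 54.0253)²/54.0253 = 0.6607
  (28 − 33.9747)²/33.9747 = 1.0507
χ² = 0.8307 + 1.3209 + 0.6607 + 1.0507 = 3.863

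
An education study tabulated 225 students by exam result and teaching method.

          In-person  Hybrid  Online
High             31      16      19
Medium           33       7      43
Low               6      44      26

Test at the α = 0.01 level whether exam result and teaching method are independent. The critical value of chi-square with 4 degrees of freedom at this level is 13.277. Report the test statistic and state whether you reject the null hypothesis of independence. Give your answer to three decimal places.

59.738; reject H₀

Row totals: 66, 83, 76. Column totals: 70, 67, 88. Grand total N = 225.
Expected counts (row total × column total / N):
  High, In-person: 66×70/225 = 20.5333
  High, Hybrid: 66×67/225 = 19.6533
  High, Online: 66×88/225 = 25.8133
  Medium, In-person: 83×70/225 = 25.8222
  Medium, Hybrid: 83×67/225 = 24.7156
  Medium, Online: 83×88/225 = 32.4622
  Low, In-person: 76×70/225 = 23.6444
  Low, Hybrid: 76×67/225 = 22.6311
  Low, Online: 76×88/225 = 29.7244
Contributions (O − E)²/E:
  (31 − 20.5333)²/20.5333 = 5.3353
  (16 − 19.6533)²/19.6533 = 0.6791
  (19 − 25.8133)²/25.8133 = 1.7983
  (33 − 25.8222)²/25.8222 = 1.9952
  (7 − 24.7156)²/24.7156 = 12.6982
  (43 − 32.4622)²/32.4622 = 3.4208
  (6 − 23.6444)²/23.6444 = 13.1670
  (44 − 22.6311)²/22.6311 = 20.1771
  (26 − 29.7244)²/29.7244 = 0.4667
χ² = 5.3353 + 0.6791 + 1.7983 + 1.9952 + 12.6982 + 3.4208 + 13.1670 + 20.1771 + 0.4667 = 59.738
df = (3−1)(3−1) = 4. Since 59.738 > 13.277, reject the null hypothesis of independence at α = 0.01.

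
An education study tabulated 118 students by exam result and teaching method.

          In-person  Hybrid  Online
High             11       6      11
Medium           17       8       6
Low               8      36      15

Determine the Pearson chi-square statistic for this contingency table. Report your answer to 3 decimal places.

24.304

Row totals: 28, 31, 59. Column totals: 36, 50, 32. Grand total N = 118.
Expected counts (row total × column total / N):
  High, In-person: 28×36/118 = 8.54237
  High, Hybrid: 28×50/118 = 11.86441
  High, Online: 28×32/118 = 7.59322
  Medium, In-person: 31×36/118 = 9.45763
  Medium, Hybrid: 31×50/118 = 13.13559
  Medium, Online: 31×32/118 = 8.40678
  Low, In-person: 59×36/118 = 18.00000
  Low, Hybrid: 59×50/118 = 25.00000
  Low, Online: 59×32/118 = 16.00000
Contributions (O − E)²/E:
  (11 − 8.54237)²/8.54237 = 0.7071
  (6 − 11.86441)²/11.86441 = 2.8987
  (11 − 7.59322)²/7.59322 = 1.5285
  (17 − 9.45763)²/9.45763 = 6.0150
  (8 − 13.13559)²/13.13559 = 2.0078
  (6 − 8.40678)²/8.40678 = 0.6890
  (8 − 18.00000)²/18.00000 = 5.5556
  (36 − 25.00000)²/25.00000 = 4.8400
  (15 − 16.00000)²/16.00000 = 0.0625
χ² = 0.7071 + 2.8987 + 1.5285 + 6.0150 + 2.0078 + 0.6890 + 5.5556 + 4.8400 + 0.0625 = 24.304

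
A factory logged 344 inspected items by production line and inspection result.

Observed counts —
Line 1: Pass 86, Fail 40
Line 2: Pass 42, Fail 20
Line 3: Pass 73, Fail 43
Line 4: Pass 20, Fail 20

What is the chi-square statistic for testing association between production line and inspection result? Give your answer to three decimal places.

Row totals: 126, 62, 116, 40. Column totals: 221, 123. Grand total N = 344.
Expected counts (row total × column total / N):
  Line 1, Pass: 126×221/344 = 80.9477
  Line 1, Fail: 126×123/344 = 45.0523
  Line 2, Pass: 62×221/344 = 39.8314
  Line 2, Fail: 62×123/344 = 22.1686
  Line 3, Pass: 116×221/344 = 74.5233
  Line 3, Fail: 116×123/344 = 41.4767
  Line 4, Pass: 40×221/344 = 25.6977
  Line 4, Fail: 40×123/344 = 14.3023
Contributions (O − E)²/E:
  (86 − 80.9477)²/80.9477 = 0.3153
  (40 − 45.0523)²/45.0523 = 0.5666
  (42 − 39.8314)²/39.8314 = 0.1181
  (20 − 22.1686)²/22.1686 = 0.2121
  (73 − 74.5233)²/74.5233 = 0.0311
  (43 − 41.4767)²/41.4767 = 0.0559
  (20 − 25.6977)²/25.6977 = 1.2633
  (20 − 14.3023)²/14.3023 = 2.2698
χ² = 0.3153 + 0.5666 + 0.1181 + 0.2121 + 0.0311 + 0.0559 + 1.2633 + 2.2698 = 4.832

4.832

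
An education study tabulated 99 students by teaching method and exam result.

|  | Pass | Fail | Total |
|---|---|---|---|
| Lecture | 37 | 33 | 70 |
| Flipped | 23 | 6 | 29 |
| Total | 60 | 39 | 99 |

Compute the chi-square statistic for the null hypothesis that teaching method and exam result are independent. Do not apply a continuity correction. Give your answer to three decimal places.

6.010

Grand total N = 99.
Expected counts (row total × column total / N):
  Lecture, Pass: 70×60/99 = 42.4242
  Lecture, Fail: 70×39/99 = 27.5758
  Flipped, Pass: 29×60/99 = 17.5758
  Flipped, Fail: 29×39/99 = 11.4242
Contributions (O − E)²/E:
  (37 − 42.4242)²/42.4242 = 0.6935
  (33 − 27.5758)²/27.5758 = 1.0669
  (23 − 17.5758)²/17.5758 = 1.6740
  (6 − 11.4242)²/11.4242 = 2.5754
χ² = 0.6935 + 1.0669 + 1.6740 + 2.5754 = 6.010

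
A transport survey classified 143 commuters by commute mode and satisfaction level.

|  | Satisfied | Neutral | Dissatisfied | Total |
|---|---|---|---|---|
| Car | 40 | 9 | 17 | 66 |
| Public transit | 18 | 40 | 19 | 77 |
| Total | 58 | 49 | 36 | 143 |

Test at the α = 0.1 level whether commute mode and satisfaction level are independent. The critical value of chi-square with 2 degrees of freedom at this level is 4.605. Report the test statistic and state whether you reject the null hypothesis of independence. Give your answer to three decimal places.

Grand total N = 143.
Expected counts (row total × column total / N):
  Car, Satisfied: 66×58/143 = 26.7692
  Car, Neutral: 66×49/143 = 22.6154
  Car, Dissatisfied: 66×36/143 = 16.6154
  Public transit, Satisfied: 77×58/143 = 31.2308
  Public transit, Neutral: 77×49/143 = 26.3846
  Public transit, Dissatisfied: 77×36/143 = 19.3846
Contributions (O − E)²/E:
  (40 − 26.7692)²/26.7692 = 6.5394
  (9 − 22.6154)²/22.6154 = 8.1970
  (17 − 16.6154)²/16.6154 = 0.0089
  (18 − 31.2308)²/31.2308 = 5.6052
  (40 − 26.3846)²/26.3846 = 7.0260
  (19 − 19.3846)²/19.3846 = 0.0076
χ² = 6.5394 + 8.1970 + 0.0089 + 5.6052 + 7.0260 + 0.0076 = 27.384
df = (2−1)(3−1) = 2. Since 27.384 > 4.605, reject the null hypothesis of independence at α = 0.1.

27.384; reject H₀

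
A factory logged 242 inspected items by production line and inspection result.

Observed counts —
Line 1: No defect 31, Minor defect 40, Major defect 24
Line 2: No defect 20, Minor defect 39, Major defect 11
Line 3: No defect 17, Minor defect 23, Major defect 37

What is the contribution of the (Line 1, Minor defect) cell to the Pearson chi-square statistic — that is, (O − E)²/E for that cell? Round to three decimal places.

0.000

Row total (Line 1) = 95; column total (Minor defect) = 102; N = 242.
Expected count E = 95 × 102 / 242 = 40.0413.
Contribution = (O − E)²/E = (40 − 40.0413)² / 40.0413 = 0.000.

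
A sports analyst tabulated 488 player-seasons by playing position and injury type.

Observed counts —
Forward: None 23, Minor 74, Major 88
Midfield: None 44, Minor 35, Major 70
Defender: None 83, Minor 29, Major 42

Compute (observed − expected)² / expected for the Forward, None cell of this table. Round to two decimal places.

20.17

Row total (Forward) = 185; column total (None) = 150; N = 488.
Expected count E = 185 × 150 / 488 = 56.865.
Contribution = (O − E)²/E = (23 − 56.865)² / 56.865 = 20.17.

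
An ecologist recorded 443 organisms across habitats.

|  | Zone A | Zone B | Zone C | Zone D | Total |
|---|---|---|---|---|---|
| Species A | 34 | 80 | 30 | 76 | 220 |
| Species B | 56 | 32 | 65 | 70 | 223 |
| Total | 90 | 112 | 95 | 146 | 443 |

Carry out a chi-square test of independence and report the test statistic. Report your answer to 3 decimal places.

Grand total N = 443.
Expected counts (row total × column total / N):
  Species A, Zone A: 220×90/443 = 44.6953
  Species A, Zone B: 220×112/443 = 55.6208
  Species A, Zone C: 220×95/443 = 47.1783
  Species A, Zone D: 220×146/443 = 72.5056
  Species B, Zone A: 223×90/443 = 45.3047
  Species B, Zone B: 223×112/443 = 56.3792
  Species B, Zone C: 223×95/443 = 47.8217
  Species B, Zone D: 223×146/443 = 73.4944
Contributions (O − E)²/E:
  (34 − 44.6953)²/44.6953 = 2.5593
  (80 − 55.6208)²/55.6208 = 10.6857
  (30 − 47.1783)²/47.1783 = 6.2549
  (76 − 72.5056)²/72.5056 = 0.1684
  (56 − 45.3047)²/45.3047 = 2.5249
  (32 − 56.3792)²/56.3792 = 10.5419
  (65 − 47.8217)²/47.8217 = 6.1707
  (70 − 73.4944)²/73.4944 = 0.1661
χ² = 2.5593 + 10.6857 + 6.2549 + 0.1684 + 2.5249 + 10.5419 + 6.1707 + 0.1661 = 39.072

39.072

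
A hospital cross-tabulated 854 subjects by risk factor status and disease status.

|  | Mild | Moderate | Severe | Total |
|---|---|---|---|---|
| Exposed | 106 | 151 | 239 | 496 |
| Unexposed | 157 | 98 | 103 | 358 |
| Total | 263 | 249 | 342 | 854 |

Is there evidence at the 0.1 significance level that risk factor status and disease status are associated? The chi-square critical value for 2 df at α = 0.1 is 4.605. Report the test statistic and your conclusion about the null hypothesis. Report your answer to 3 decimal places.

54.373; reject H₀

Grand total N = 854.
Expected counts (row total × column total / N):
  Exposed, Mild: 496×263/854 = 152.7494
  Exposed, Moderate: 496×249/854 = 144.6183
  Exposed, Severe: 496×342/854 = 198.6323
  Unexposed, Mild: 358×263/854 = 110.2506
  Unexposed, Moderate: 358×249/854 = 104.3817
  Unexposed, Severe: 358×342/854 = 143.3677
Contributions (O − E)²/E:
  (106 − 152.7494)²/152.7494 = 14.3078
  (151 − 144.6183)²/144.6183 = 0.2816
  (239 − 198.6323)²/198.6323 = 8.2039
  (157 − 110.2506)²/110.2506 = 19.8231
  (98 − 104.3817)²/104.3817 = 0.3902
  (103 − 143.3677)²/143.3677 = 11.3662
χ² = 14.3078 + 0.2816 + 8.2039 + 19.8231 + 0.3902 + 11.3662 = 54.373
df = (2−1)(3−1) = 2. Since 54.373 > 4.605, reject the null hypothesis of independence at α = 0.1.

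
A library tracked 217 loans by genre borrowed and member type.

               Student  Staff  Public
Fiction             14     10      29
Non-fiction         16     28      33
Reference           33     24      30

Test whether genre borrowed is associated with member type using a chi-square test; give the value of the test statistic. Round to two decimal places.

10.90

Row totals: 53, 77, 87. Column totals: 63, 62, 92. Grand total N = 217.
Expected counts (row total × column total / N):
  Fiction, Student: 53×63/217 = 15.387
  Fiction, Staff: 53×62/217 = 15.143
  Fiction, Public: 53×92/217 = 22.470
  Non-fiction, Student: 77×63/217 = 22.355
  Non-fiction, Staff: 77×62/217 = 22.000
  Non-fiction, Public: 77×92/217 = 32.645
  Reference, Student: 87×63/217 = 25.258
  Reference, Staff: 87×62/217 = 24.857
  Reference, Public: 87×92/217 = 36.885
Contributions (O − E)²/E:
  (14 − 15.387)²/15.387 = 0.1250
  (10 − 15.143)²/15.143 = 1.7467
  (29 − 22.470)²/22.470 = 1.8977
  (16 − 22.355)²/22.355 = 1.8066
  (28 − 22.000)²/22.000 = 1.6364
  (33 − 32.645)²/32.645 = 0.0039
  (33 − 25.258)²/25.258 = 2.3731
  (24 − 24.857)²/24.857 = 0.0295
  (30 − 36.885)²/36.885 = 1.2852
χ² = 0.1250 + 1.7467 + 1.8977 + 1.8066 + 1.6364 + 0.0039 + 2.3731 + 0.0295 + 1.2852 = 10.90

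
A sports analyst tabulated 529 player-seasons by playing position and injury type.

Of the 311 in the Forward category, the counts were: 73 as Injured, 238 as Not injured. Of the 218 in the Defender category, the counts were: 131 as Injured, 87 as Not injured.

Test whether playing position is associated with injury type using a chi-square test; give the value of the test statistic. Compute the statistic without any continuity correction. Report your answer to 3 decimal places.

Row totals: 311, 218. Column totals: 204, 325. Grand total N = 529.
Expected counts (row total × column total / N):
  Forward, Injured: 311×204/529 = 119.9319
  Forward, Not injured: 311×325/529 = 191.0681
  Defender, Injured: 218×204/529 = 84.0681
  Defender, Not injured: 218×325/529 = 133.9319
Contributions (O − E)²/E:
  (73 − 119.9319)²/119.9319 = 18.3654
  (238 − 191.0681)²/191.0681 = 11.5278
  (131 − 84.0681)²/84.0681 = 26.2002
  (87 − 133.9319)²/133.9319 = 16.4457
χ² = 18.3654 + 11.5278 + 26.2002 + 16.4457 = 72.539

72.539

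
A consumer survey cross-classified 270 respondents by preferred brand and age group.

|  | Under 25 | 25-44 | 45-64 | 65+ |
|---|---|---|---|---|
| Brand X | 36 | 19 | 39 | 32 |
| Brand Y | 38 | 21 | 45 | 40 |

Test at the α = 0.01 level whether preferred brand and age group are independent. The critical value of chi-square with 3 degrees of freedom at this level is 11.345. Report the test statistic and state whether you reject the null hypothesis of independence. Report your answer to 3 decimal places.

Row totals: 126, 144. Column totals: 74, 40, 84, 72. Grand total N = 270.
Expected counts (row total × column total / N):
  Brand X, Under 25: 126×74/270 = 34.5333
  Brand X, 25-44: 126×40/270 = 18.6667
  Brand X, 45-64: 126×84/270 = 39.2000
  Brand X, 65+: 126×72/270 = 33.6000
  Brand Y, Under 25: 144×74/270 = 39.4667
  Brand Y, 25-44: 144×40/270 = 21.3333
  Brand Y, 45-64: 144×84/270 = 44.8000
  Brand Y, 65+: 144×72/270 = 38.4000
Contributions (O − E)²/E:
  (36 − 34.5333)²/34.5333 = 0.0623
  (19 − 18.6667)²/18.6667 = 0.0060
  (39 − 39.2000)²/39.2000 = 0.0010
  (32 − 33.6000)²/33.6000 = 0.0762
  (38 − 39.4667)²/39.4667 = 0.0545
  (21 − 21.3333)²/21.3333 = 0.0052
  (45 − 44.8000)²/44.8000 = 0.0009
  (40 − 38.4000)²/38.4000 = 0.0667
χ² = 0.0623 + 0.0060 + 0.0010 + 0.0762 + 0.0545 + 0.0052 + 0.0009 + 0.0667 = 0.273
df = (2−1)(4−1) = 3. Since 0.273 < 11.345, fail to reject the null hypothesis of independence at α = 0.01.

0.273; fail to reject H₀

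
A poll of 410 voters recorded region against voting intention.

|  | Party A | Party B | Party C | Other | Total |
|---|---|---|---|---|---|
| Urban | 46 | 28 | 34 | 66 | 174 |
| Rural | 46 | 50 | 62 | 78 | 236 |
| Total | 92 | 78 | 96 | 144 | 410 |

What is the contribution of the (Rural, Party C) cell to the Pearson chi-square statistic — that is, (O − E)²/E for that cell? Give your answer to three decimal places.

Row total (Rural) = 236; column total (Party C) = 96; N = 410.
Expected count E = 236 × 96 / 410 = 55.2585.
Contribution = (O − E)²/E = (62 − 55.2585)² / 55.2585 = 0.822.

0.822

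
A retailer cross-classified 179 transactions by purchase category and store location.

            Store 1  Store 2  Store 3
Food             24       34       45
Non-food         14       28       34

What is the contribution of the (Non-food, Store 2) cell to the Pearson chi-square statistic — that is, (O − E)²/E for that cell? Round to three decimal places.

0.107

Row total (Non-food) = 76; column total (Store 2) = 62; N = 179.
Expected count E = 76 × 62 / 179 = 26.3240.
Contribution = (O − E)²/E = (28 − 26.3240)² / 26.3240 = 0.107.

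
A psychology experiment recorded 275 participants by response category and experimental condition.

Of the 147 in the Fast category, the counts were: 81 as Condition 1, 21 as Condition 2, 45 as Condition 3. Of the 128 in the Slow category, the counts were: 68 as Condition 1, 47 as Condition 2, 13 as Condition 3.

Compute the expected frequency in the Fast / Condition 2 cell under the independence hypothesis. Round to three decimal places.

Row total (Fast) = 147; column total (Condition 2) = 68; grand total N = 275.
Expected count = (row total × column total) / N = 147 × 68 / 275 = 36.349.

36.349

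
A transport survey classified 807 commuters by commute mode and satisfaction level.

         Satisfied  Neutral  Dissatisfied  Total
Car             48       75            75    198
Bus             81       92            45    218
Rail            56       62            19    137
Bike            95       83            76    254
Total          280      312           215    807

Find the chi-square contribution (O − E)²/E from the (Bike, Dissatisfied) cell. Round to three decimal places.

1.025

Row total (Bike) = 254; column total (Dissatisfied) = 215; N = 807.
Expected count E = 254 × 215 / 807 = 67.6704.
Contribution = (O − E)²/E = (76 − 67.6704)² / 67.6704 = 1.025.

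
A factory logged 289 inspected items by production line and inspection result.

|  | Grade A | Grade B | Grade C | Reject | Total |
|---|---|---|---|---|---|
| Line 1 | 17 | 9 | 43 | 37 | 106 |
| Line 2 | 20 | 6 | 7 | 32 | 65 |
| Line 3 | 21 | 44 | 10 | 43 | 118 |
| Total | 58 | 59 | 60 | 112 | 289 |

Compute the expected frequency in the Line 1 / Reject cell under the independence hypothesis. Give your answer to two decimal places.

41.08

Row total (Line 1) = 106; column total (Reject) = 112; grand total N = 289.
Expected count = (row total × column total) / N = 106 × 112 / 289 = 41.08.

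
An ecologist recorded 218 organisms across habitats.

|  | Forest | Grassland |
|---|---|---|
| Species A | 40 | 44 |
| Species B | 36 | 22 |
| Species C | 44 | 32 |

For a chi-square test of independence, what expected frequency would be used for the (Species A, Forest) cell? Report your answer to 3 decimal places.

Row total (Species A) = 84; column total (Forest) = 120; grand total N = 218.
Expected count = (row total × column total) / N = 84 × 120 / 218 = 46.239.

46.239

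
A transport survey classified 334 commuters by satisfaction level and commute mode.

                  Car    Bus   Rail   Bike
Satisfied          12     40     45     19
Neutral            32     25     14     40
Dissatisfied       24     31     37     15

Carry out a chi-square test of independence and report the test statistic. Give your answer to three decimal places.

Row totals: 116, 111, 107. Column totals: 68, 96, 96, 74. Grand total N = 334.
Expected counts (row total × column total / N):
  Satisfied, Car: 116×68/334 = 23.6168
  Satisfied, Bus: 116×96/334 = 33.3413
  Satisfied, Rail: 116×96/334 = 33.3413
  Satisfied, Bike: 116×74/334 = 25.7006
  Neutral, Car: 111×68/334 = 22.5988
  Neutral, Bus: 111×96/334 = 31.9042
  Neutral, Rail: 111×96/334 = 31.9042
  Neutral, Bike: 111×74/334 = 24.5928
  Dissatisfied, Car: 107×68/334 = 21.7844
  Dissatisfied, Bus: 107×96/334 = 30.7545
  Dissatisfied, Rail: 107×96/334 = 30.7545
  Dissatisfied, Bike: 107×74/334 = 23.7066
Contributions (O − E)²/E:
  (12 − 23.6168)²/23.6168 = 5.7142
  (40 − 33.3413)²/33.3413 = 1.3298
  (45 − 33.3413)²/33.3413 = 4.0768
  (19 − 25.7006)²/25.7006 = 1.7470
  (32 − 22.5988)²/22.5988 = 3.9109
  (25 − 31.9042)²/31.9042 = 1.4941
  (14 − 31.9042)²/31.9042 = 10.0476
  (40 − 24.5928)²/24.5928 = 9.6525
  (24 − 21.7844)²/21.7844 = 0.2253
  (31 − 30.7545)²/30.7545 = 0.0020
  (37 − 30.7545)²/30.7545 = 1.2683
  (15 − 23.7066)²/23.7066 = 3.1976
χ² = 5.7142 + 1.3298 + 4.0768 + 1.7470 + 3.9109 + 1.4941 + 10.0476 + 9.6525 + 0.2253 + 0.0020 + 1.2683 + 3.1976 = 42.666

42.666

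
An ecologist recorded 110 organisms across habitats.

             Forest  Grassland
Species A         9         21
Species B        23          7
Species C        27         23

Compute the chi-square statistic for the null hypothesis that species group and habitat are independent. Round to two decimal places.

13.14

Row totals: 30, 30, 50. Column totals: 59, 51. Grand total N = 110.
Expected counts (row total × column total / N):
  Species A, Forest: 30×59/110 = 16.0909
  Species A, Grassland: 30×51/110 = 13.9091
  Species B, Forest: 30×59/110 = 16.0909
  Species B, Grassland: 30×51/110 = 13.9091
  Species C, Forest: 50×59/110 = 26.8182
  Species C, Grassland: 50×51/110 = 23.1818
Contributions (O − E)²/E:
  (9 − 16.0909)²/16.0909 = 3.1248
  (21 − 13.9091)²/13.9091 = 3.6150
  (23 − 16.0909)²/16.0909 = 2.9666
  (7 − 13.9091)²/13.9091 = 3.4320
  (27 − 26.8182)²/26.8182 = 0.0012
  (23 − 23.1818)²/23.1818 = 0.0014
χ² = 3.1248 + 3.6150 + 2.9666 + 3.4320 + 0.0012 + 0.0014 = 13.14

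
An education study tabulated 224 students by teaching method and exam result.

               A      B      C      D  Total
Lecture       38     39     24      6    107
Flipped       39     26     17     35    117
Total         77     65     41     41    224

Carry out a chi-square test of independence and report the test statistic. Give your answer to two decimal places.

23.92

Grand total N = 224.
Expected counts (row total × column total / N):
  Lecture, A: 107×77/224 = 36.781
  Lecture, B: 107×65/224 = 31.049
  Lecture, C: 107×41/224 = 19.585
  Lecture, D: 107×41/224 = 19.585
  Flipped, A: 117×77/224 = 40.219
  Flipped, B: 117×65/224 = 33.951
  Flipped, C: 117×41/224 = 21.415
  Flipped, D: 117×41/224 = 21.415
Contributions (O − E)²/E:
  (38 − 36.781)²/36.781 = 0.0404
  (39 − 31.049)²/31.049 = 2.0361
  (24 − 19.585)²/19.585 = 0.9953
  (6 − 19.585)²/19.585 = 9.4231
  (39 − 40.219)²/40.219 = 0.0369
  (26 − 33.951)²/33.951 = 1.8620
  (17 − 21.415)²/21.415 = 0.9102
  (35 − 21.415)²/21.415 = 8.6179
χ² = 0.0404 + 2.0361 + 0.9953 + 9.4231 + 0.0369 + 1.8620 + 0.9102 + 8.6179 = 23.92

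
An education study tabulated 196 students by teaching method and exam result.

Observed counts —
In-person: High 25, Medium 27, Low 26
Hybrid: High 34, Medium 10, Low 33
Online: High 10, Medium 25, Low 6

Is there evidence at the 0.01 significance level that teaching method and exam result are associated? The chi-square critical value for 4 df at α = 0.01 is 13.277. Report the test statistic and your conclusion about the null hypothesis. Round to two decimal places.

29.60; reject H₀

Row totals: 78, 77, 41. Column totals: 69, 62, 65. Grand total N = 196.
Expected counts (row total × column total / N):
  In-person, High: 78×69/196 = 27.4592
  In-person, Medium: 78×62/196 = 24.6735
  In-person, Low: 78×65/196 = 25.8673
  Hybrid, High: 77×69/196 = 27.1071
  Hybrid, Medium: 77×62/196 = 24.3571
  Hybrid, Low: 77×65/196 = 25.5357
  Online, High: 41×69/196 = 14.4337
  Online, Medium: 41×62/196 = 12.9694
  Online, Low: 41×65/196 = 13.5969
Contributions (O − E)²/E:
  (25 − 27.4592)²/27.4592 = 0.2202
  (27 − 24.6735)²/24.6735 = 0.2194
  (26 − 25.8673)²/25.8673 = 0.0007
  (34 − 27.1071)²/27.1071 = 1.7528
  (10 − 24.3571)²/24.3571 = 8.4627
  (33 − 25.5357)²/25.5357 = 2.1819
  (10 − 14.4337)²/14.4337 = 1.3619
  (25 − 12.9694)²/12.9694 = 11.1598
  (6 − 13.5969)²/13.5969 = 4.2446
χ² = 0.2202 + 0.2194 + 0.0007 + 1.7528 + 8.4627 + 2.1819 + 1.3619 + 11.1598 + 4.2446 = 29.60
df = (3−1)(3−1) = 4. Since 29.60 > 13.277, reject the null hypothesis of independence at α = 0.01.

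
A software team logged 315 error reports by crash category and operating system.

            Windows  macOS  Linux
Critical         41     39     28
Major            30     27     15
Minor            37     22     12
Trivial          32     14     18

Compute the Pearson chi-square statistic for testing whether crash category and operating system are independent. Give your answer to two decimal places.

8.21

Row totals: 108, 72, 71, 64. Column totals: 140, 102, 73. Grand total N = 315.
Expected counts (row total × column total / N):
  Critical, Windows: 108×140/315 = 48.000
  Critical, macOS: 108×102/315 = 34.971
  Critical, Linux: 108×73/315 = 25.029
  Major, Windows: 72×140/315 = 32.000
  Major, macOS: 72×102/315 = 23.314
  Major, Linux: 72×73/315 = 16.686
  Minor, Windows: 71×140/315 = 31.556
  Minor, macOS: 71×102/315 = 22.990
  Minor, Linux: 71×73/315 = 16.454
  Trivial, Windows: 64×140/315 = 28.444
  Trivial, macOS: 64×102/315 = 20.724
  Trivial, Linux: 64×73/315 = 14.832
Contributions (O − E)²/E:
  (41 − 48.000)²/48.000 = 1.0208
  (39 − 34.971)²/34.971 = 0.4642
  (28 − 25.029)²/25.029 = 0.3527
  (30 − 32.000)²/32.000 = 0.1250
  (27 − 23.314)²/23.314 = 0.5828
  (15 − 16.686)²/16.686 = 0.1704
  (37 − 31.556)²/31.556 = 0.9392
  (22 − 22.990)²/22.990 = 0.0426
  (12 − 16.454)²/16.454 = 1.2057
  (32 − 28.444)²/28.444 = 0.4446
  (14 − 20.724)²/20.724 = 2.1816
  (18 − 14.832)²/14.832 = 0.6767
χ² = 1.0208 + 0.4642 + 0.3527 + 0.1250 + 0.5828 + 0.1704 + 0.9392 + 0.0426 + 1.2057 + 0.4446 + 2.1816 + 0.6767 = 8.21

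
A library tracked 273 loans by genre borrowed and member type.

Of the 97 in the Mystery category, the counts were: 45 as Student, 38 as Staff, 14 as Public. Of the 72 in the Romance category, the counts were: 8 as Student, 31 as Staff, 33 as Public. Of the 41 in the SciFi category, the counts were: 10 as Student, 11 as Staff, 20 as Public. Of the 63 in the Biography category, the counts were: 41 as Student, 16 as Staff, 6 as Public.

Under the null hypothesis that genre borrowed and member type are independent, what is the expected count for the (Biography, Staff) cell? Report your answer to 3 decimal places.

Row total (Biography) = 63; column total (Staff) = 96; grand total N = 273.
Expected count = (row total × column total) / N = 63 × 96 / 273 = 22.154.

22.154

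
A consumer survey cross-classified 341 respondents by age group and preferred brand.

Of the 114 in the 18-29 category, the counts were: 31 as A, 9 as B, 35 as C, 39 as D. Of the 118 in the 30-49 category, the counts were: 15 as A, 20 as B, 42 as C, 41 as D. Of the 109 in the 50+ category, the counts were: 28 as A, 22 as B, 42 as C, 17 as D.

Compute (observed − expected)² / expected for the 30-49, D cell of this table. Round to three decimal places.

Row total (30-49) = 118; column total (D) = 97; N = 341.
Expected count E = 118 × 97 / 341 = 33.56598.
Contribution = (O − E)²/E = (41 − 33.56598)² / 33.56598 = 1.646.

1.646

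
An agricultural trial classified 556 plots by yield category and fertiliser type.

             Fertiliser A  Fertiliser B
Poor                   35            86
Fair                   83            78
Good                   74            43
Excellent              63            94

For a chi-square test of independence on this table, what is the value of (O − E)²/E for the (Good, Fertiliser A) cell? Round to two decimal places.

Row total (Good) = 117; column total (Fertiliser A) = 255; N = 556.
Expected count E = 117 × 255 / 556 = 53.660.
Contribution = (O − E)²/E = (74 − 53.660)² / 53.660 = 7.71.

7.71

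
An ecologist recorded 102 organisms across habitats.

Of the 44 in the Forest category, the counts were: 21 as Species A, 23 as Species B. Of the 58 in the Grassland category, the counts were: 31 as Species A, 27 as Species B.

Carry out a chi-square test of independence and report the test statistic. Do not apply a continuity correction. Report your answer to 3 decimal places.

Row totals: 44, 58. Column totals: 52, 50. Grand total N = 102.
Expected counts (row total × column total / N):
  Forest, Species A: 44×52/102 = 22.4314
  Forest, Species B: 44×50/102 = 21.5686
  Grassland, Species A: 58×52/102 = 29.5686
  Grassland, Species B: 58×50/102 = 28.4314
Contributions (O − E)²/E:
  (21 − 22.4314)²/22.4314 = 0.0913
  (23 − 21.5686)²/21.5686 = 0.0950
  (31 − 29.5686)²/29.5686 = 0.0693
  (27 − 28.4314)²/28.4314 = 0.0721
χ² = 0.0913 + 0.0950 + 0.0693 + 0.0721 = 0.328

0.328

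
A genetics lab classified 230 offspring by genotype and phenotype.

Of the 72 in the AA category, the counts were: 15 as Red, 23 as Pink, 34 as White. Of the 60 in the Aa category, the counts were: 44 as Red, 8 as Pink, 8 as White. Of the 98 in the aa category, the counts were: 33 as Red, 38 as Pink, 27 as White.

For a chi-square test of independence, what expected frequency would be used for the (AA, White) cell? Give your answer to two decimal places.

Row total (AA) = 72; column total (White) = 69; grand total N = 230.
Expected count = (row total × column total) / N = 72 × 69 / 230 = 21.60.

21.60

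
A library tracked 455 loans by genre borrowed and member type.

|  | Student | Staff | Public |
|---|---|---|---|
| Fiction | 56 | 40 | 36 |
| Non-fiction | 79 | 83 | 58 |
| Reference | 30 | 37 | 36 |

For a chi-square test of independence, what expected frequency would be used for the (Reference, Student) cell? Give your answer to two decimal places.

37.35

Row total (Reference) = 103; column total (Student) = 165; grand total N = 455.
Expected count = (row total × column total) / N = 103 × 165 / 455 = 37.35.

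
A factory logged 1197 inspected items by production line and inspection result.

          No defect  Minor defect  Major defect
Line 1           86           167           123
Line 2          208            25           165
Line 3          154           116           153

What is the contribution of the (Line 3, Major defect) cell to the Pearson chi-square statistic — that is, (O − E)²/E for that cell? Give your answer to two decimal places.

Row total (Line 3) = 423; column total (Major defect) = 441; N = 1197.
Expected count E = 423 × 441 / 1197 = 155.842.
Contribution = (O − E)²/E = (153 − 155.842)² / 155.842 = 0.05.

0.05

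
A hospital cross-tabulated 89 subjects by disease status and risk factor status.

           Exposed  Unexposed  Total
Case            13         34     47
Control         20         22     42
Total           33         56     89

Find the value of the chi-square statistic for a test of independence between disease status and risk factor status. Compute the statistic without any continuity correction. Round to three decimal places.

Grand total N = 89.
Expected counts (row total × column total / N):
  Case, Exposed: 47×33/89 = 17.4270
  Case, Unexposed: 47×56/89 = 29.5730
  Control, Exposed: 42×33/89 = 15.5730
  Control, Unexposed: 42×56/89 = 26.4270
Contributions (O − E)²/E:
  (13 − 17.4270)²/17.4270 = 1.1246
  (34 − 29.5730)²/29.5730 = 0.6627
  (20 − 15.5730)²/15.5730 = 1.2585
  (22 − 26.4270)²/26.4270 = 0.7416
χ² = 1.1246 + 0.6627 + 1.2585 + 0.7416 = 3.787

3.787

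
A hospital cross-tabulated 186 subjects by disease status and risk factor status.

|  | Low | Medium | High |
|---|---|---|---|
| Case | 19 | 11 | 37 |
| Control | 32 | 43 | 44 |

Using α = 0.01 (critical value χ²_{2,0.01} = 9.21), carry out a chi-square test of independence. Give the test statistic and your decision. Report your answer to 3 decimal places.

9.051; fail to reject H₀

Row totals: 67, 119. Column totals: 51, 54, 81. Grand total N = 186.
Expected counts (row total × column total / N):
  Case, Low: 67×51/186 = 18.3710
  Case, Medium: 67×54/186 = 19.4516
  Case, High: 67×81/186 = 29.1774
  Control, Low: 119×51/186 = 32.6290
  Control, Medium: 119×54/186 = 34.5484
  Control, High: 119×81/186 = 51.8226
Contributions (O − E)²/E:
  (19 − 18.3710)²/18.3710 = 0.0215
  (11 − 19.4516)²/19.4516 = 3.6722
  (37 − 29.1774)²/29.1774 = 2.0973
  (32 − 32.6290)²/32.6290 = 0.0121
  (43 − 34.5484)²/34.5484 = 2.0675
  (44 − 51.8226)²/51.8226 = 1.1808
χ² = 0.0215 + 3.6722 + 2.0973 + 0.0121 + 2.0675 + 1.1808 = 9.051
df = (2−1)(3−1) = 2. Since 9.051 < 9.21, fail to reject the null hypothesis of independence at α = 0.01.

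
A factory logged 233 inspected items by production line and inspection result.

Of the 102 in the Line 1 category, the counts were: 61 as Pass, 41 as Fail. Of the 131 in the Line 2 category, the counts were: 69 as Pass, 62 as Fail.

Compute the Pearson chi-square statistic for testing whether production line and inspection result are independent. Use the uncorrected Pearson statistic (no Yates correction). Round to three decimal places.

Row totals: 102, 131. Column totals: 130, 103. Grand total N = 233.
Expected counts (row total × column total / N):
  Line 1, Pass: 102×130/233 = 56.9099
  Line 1, Fail: 102×103/233 = 45.0901
  Line 2, Pass: 131×130/233 = 73.0901
  Line 2, Fail: 131×103/233 = 57.9099
Contributions (O − E)²/E:
  (61 − 56.9099)²/56.9099 = 0.2940
  (41 − 45.0901)²/45.0901 = 0.3710
  (69 − 73.0901)²/73.0901 = 0.2289
  (62 − 57.9099)²/57.9099 = 0.2889
χ² = 0.2940 + 0.3710 + 0.2289 + 0.2889 = 1.183

1.183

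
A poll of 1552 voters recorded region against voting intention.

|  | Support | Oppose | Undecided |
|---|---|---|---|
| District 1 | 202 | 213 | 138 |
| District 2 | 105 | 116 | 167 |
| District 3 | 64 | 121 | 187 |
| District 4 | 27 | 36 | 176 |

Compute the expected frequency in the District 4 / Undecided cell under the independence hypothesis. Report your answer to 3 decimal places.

Row total (District 4) = 239; column total (Undecided) = 668; grand total N = 1552.
Expected count = (row total × column total) / N = 239 × 668 / 1552 = 102.869.

102.869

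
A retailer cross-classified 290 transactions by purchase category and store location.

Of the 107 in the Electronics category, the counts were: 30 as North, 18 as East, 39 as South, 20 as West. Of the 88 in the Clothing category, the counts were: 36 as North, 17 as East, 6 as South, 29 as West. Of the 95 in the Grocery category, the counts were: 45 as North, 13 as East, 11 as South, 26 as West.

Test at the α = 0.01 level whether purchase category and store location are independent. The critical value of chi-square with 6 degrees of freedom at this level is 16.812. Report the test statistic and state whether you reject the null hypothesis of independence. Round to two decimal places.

36.28; reject H₀

Row totals: 107, 88, 95. Column totals: 111, 48, 56, 75. Grand total N = 290.
Expected counts (row total × column total / N):
  Electronics, North: 107×111/290 = 40.95517
  Electronics, East: 107×48/290 = 17.71034
  Electronics, South: 107×56/290 = 20.66207
  Electronics, West: 107×75/290 = 27.67241
  Clothing, North: 88×111/290 = 33.68276
  Clothing, East: 88×48/290 = 14.56552
  Clothing, South: 88×56/290 = 16.99310
  Clothing, West: 88×75/290 = 22.75862
  Grocery, North: 95×111/290 = 36.36207
  Grocery, East: 95×48/290 = 15.72414
  Grocery, South: 95×56/290 = 18.34483
  Grocery, West: 95×75/290 = 24.56897
Contributions (O − E)²/E:
  (30 − 40.95517)²/40.95517 = 2.9304
  (18 − 17.71034)²/17.71034 = 0.0047
  (39 − 20.66207)²/20.66207 = 16.2752
  (20 − 27.67241)²/27.67241 = 2.1272
  (36 − 33.68276)²/33.68276 = 0.1594
  (17 − 14.56552)²/14.56552 = 0.4069
  (6 − 16.99310)²/16.99310 = 7.1116
  (29 − 22.75862)²/22.75862 = 1.7117
  (45 − 36.36207)²/36.36207 = 2.0520
  (13 − 15.72414)²/15.72414 = 0.4719
  (11 − 18.34483)²/18.34483 = 2.9407
  (26 − 24.56897)²/24.56897 = 0.0834
χ² = 2.9304 + 0.0047 + 16.2752 + 2.1272 + 0.1594 + 0.4069 + 7.1116 + 1.7117 + 2.0520 + 0.4719 + 2.9407 + 0.0834 = 36.28
df = (3−1)(4−1) = 6. Since 36.28 > 16.812, reject the null hypothesis of independence at α = 0.01.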